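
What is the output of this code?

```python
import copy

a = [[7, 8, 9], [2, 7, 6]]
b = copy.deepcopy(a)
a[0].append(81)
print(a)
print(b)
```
[[7, 8, 9, 81], [2, 7, 6]]
[[7, 8, 9], [2, 7, 6]]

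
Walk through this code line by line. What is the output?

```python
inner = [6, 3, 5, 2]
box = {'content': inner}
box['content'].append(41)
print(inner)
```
[6, 3, 5, 2, 41]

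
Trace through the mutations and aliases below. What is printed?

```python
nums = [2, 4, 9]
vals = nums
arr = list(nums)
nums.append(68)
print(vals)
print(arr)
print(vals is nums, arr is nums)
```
[2, 4, 9, 68]
[2, 4, 9]
True False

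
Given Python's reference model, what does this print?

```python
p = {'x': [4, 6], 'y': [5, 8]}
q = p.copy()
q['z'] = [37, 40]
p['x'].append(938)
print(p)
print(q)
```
{'x': [4, 6, 938], 'y': [5, 8]}
{'x': [4, 6, 938], 'y': [5, 8], 'z': [37, 40]}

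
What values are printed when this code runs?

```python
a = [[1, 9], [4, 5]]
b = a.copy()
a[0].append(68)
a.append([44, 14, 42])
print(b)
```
[[1, 9, 68], [4, 5]]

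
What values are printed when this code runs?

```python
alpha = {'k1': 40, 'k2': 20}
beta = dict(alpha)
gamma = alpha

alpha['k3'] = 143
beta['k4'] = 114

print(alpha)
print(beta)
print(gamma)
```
{'k1': 40, 'k2': 20, 'k3': 143}
{'k1': 40, 'k2': 20, 'k4': 114}
{'k1': 40, 'k2': 20, 'k3': 143}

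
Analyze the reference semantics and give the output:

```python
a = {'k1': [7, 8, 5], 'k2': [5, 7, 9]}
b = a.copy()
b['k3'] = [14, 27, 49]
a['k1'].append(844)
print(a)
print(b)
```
{'k1': [7, 8, 5, 844], 'k2': [5, 7, 9]}
{'k1': [7, 8, 5, 844], 'k2': [5, 7, 9], 'k3': [14, 27, 49]}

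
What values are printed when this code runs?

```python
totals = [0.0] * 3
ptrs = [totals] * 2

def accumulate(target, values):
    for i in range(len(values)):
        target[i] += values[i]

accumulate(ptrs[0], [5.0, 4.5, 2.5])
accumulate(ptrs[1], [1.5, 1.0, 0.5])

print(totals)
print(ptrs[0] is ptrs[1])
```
[6.5, 5.5, 3.0]
True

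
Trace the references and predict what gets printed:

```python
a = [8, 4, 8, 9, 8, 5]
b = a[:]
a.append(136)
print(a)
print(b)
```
[8, 4, 8, 9, 8, 5, 136]
[8, 4, 8, 9, 8, 5]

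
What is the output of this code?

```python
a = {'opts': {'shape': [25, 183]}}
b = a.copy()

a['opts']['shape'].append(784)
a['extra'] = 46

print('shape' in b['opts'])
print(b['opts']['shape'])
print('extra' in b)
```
True
[25, 183, 784]
False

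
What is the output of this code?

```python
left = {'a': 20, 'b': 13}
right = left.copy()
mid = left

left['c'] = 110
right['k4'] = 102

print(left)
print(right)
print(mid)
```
{'a': 20, 'b': 13, 'c': 110}
{'a': 20, 'b': 13, 'k4': 102}
{'a': 20, 'b': 13, 'c': 110}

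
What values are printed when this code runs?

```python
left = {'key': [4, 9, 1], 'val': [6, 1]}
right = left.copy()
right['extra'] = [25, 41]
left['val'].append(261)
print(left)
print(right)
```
{'key': [4, 9, 1], 'val': [6, 1, 261]}
{'key': [4, 9, 1], 'val': [6, 1, 261], 'extra': [25, 41]}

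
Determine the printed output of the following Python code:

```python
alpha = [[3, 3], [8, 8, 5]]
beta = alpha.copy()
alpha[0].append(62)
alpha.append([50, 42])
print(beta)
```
[[3, 3, 62], [8, 8, 5]]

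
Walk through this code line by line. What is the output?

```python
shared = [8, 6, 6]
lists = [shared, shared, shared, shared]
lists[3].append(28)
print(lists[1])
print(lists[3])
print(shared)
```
[8, 6, 6, 28]
[8, 6, 6, 28]
[8, 6, 6, 28]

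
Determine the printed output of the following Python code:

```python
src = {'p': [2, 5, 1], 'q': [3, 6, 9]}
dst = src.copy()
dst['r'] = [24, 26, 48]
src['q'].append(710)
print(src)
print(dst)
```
{'p': [2, 5, 1], 'q': [3, 6, 9, 710]}
{'p': [2, 5, 1], 'q': [3, 6, 9, 710], 'r': [24, 26, 48]}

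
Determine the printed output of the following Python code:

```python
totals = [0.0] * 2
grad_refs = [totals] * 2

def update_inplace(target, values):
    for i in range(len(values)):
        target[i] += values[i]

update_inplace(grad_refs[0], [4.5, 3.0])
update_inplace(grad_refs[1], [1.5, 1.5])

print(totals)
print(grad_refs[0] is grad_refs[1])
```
[6.0, 4.5]
True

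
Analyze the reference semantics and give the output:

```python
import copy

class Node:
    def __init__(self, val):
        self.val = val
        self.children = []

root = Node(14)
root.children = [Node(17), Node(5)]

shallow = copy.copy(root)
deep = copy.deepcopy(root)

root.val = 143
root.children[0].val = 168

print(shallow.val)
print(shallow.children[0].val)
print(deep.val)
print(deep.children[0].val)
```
14
168
14
17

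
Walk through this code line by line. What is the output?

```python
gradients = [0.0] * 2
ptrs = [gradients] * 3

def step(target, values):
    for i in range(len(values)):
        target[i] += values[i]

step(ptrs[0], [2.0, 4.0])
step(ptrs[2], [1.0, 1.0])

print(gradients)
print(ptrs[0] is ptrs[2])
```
[3.0, 5.0]
True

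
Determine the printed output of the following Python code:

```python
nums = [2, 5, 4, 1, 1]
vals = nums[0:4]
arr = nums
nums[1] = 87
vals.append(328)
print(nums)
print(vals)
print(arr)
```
[2, 87, 4, 1, 1]
[2, 5, 4, 1, 328]
[2, 87, 4, 1, 1]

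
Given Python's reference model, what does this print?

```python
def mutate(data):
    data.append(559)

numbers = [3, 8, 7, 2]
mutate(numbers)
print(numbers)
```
[3, 8, 7, 2, 559]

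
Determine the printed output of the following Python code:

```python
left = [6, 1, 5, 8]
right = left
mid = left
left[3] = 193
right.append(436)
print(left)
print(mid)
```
[6, 1, 5, 193, 436]
[6, 1, 5, 193, 436]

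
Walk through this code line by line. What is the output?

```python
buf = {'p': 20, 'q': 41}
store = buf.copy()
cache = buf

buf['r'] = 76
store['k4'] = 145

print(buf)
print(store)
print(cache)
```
{'p': 20, 'q': 41, 'r': 76}
{'p': 20, 'q': 41, 'k4': 145}
{'p': 20, 'q': 41, 'r': 76}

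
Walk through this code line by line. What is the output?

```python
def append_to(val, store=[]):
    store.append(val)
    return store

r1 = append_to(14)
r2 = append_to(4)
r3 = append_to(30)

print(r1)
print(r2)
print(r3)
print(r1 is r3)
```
[14, 4, 30]
[14, 4, 30]
[14, 4, 30]
True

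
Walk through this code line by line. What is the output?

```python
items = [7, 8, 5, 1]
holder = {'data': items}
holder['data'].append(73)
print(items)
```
[7, 8, 5, 1, 73]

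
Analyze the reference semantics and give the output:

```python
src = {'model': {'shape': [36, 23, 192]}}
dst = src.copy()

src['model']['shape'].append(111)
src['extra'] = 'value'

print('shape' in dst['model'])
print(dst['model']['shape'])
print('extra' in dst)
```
True
[36, 23, 192, 111]
False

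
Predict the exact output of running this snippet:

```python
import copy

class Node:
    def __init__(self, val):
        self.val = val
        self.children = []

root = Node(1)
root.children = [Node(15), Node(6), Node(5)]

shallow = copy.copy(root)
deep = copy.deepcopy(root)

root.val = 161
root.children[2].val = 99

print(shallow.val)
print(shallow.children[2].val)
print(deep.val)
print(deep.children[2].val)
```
1
99
1
5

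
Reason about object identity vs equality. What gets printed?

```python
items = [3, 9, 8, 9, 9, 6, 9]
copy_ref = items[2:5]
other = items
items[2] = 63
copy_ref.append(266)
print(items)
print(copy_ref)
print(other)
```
[3, 9, 63, 9, 9, 6, 9]
[8, 9, 9, 266]
[3, 9, 63, 9, 9, 6, 9]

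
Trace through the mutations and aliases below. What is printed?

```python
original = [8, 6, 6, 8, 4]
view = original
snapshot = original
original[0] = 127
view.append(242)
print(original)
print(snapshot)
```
[127, 6, 6, 8, 4, 242]
[127, 6, 6, 8, 4, 242]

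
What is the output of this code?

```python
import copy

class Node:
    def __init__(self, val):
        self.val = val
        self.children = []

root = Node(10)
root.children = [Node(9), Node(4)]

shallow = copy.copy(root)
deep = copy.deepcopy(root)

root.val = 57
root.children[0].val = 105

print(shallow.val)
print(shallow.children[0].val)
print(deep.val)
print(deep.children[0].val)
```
10
105
10
9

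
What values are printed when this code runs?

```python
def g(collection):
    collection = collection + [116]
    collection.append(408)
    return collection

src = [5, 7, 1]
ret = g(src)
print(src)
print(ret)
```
[5, 7, 1]
[5, 7, 1, 116, 408]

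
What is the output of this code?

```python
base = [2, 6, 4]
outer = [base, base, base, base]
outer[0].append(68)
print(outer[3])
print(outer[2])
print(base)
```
[2, 6, 4, 68]
[2, 6, 4, 68]
[2, 6, 4, 68]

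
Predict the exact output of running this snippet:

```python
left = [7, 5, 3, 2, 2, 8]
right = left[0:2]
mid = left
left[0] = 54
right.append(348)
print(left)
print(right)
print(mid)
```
[54, 5, 3, 2, 2, 8]
[7, 5, 348]
[54, 5, 3, 2, 2, 8]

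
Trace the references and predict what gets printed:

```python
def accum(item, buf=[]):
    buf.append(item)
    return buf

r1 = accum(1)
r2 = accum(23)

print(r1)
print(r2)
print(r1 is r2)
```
[1, 23]
[1, 23]
True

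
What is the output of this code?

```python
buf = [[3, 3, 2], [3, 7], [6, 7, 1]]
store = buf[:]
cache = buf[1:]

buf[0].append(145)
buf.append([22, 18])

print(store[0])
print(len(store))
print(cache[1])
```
[3, 3, 2, 145]
3
[6, 7, 1]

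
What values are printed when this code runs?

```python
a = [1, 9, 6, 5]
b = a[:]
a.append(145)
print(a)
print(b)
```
[1, 9, 6, 5, 145]
[1, 9, 6, 5]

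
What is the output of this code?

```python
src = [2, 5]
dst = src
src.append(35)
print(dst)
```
[2, 5, 35]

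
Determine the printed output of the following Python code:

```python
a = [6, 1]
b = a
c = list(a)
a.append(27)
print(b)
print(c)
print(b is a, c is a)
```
[6, 1, 27]
[6, 1]
True False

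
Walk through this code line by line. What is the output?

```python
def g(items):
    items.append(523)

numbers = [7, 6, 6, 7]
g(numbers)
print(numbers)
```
[7, 6, 6, 7, 523]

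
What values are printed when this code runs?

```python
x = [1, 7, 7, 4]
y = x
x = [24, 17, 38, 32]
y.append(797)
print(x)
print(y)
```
[24, 17, 38, 32]
[1, 7, 7, 4, 797]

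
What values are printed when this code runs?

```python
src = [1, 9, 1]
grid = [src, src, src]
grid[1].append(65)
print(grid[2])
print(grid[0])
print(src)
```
[1, 9, 1, 65]
[1, 9, 1, 65]
[1, 9, 1, 65]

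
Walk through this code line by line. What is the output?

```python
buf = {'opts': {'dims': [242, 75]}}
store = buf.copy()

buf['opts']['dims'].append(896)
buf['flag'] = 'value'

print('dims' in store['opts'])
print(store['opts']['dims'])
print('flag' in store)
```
True
[242, 75, 896]
False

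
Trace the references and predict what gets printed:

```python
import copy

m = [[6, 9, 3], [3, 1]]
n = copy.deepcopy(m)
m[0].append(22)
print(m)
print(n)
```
[[6, 9, 3, 22], [3, 1]]
[[6, 9, 3], [3, 1]]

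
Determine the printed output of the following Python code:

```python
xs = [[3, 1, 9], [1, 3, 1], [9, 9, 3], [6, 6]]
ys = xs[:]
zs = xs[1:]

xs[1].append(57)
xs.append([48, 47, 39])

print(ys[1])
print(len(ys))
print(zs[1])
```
[1, 3, 1, 57]
4
[9, 9, 3]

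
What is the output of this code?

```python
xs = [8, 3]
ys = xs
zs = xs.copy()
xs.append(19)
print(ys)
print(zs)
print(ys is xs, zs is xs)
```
[8, 3, 19]
[8, 3]
True False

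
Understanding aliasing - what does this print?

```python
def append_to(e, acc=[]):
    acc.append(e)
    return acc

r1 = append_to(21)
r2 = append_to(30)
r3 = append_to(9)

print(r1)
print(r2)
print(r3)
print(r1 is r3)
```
[21, 30, 9]
[21, 30, 9]
[21, 30, 9]
True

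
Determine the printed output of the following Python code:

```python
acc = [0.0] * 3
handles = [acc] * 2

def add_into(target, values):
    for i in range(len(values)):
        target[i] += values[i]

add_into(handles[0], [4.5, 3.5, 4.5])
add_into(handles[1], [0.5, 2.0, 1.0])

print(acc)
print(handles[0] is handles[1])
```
[5.0, 5.5, 5.5]
True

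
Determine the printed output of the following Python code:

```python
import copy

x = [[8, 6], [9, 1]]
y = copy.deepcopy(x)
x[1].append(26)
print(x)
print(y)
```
[[8, 6], [9, 1, 26]]
[[8, 6], [9, 1]]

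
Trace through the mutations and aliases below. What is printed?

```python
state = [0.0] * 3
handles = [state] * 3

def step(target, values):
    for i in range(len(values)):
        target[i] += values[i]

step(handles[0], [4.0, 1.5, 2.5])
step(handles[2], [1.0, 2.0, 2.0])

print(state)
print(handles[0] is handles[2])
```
[5.0, 3.5, 4.5]
True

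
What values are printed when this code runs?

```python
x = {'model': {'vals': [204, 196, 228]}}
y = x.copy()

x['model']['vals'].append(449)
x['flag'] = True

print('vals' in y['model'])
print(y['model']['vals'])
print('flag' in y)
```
True
[204, 196, 228, 449]
False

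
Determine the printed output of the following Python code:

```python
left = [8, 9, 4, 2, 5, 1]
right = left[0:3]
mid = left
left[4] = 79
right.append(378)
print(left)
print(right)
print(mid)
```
[8, 9, 4, 2, 79, 1]
[8, 9, 4, 378]
[8, 9, 4, 2, 79, 1]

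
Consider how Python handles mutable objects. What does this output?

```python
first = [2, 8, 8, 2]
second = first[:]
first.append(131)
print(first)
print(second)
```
[2, 8, 8, 2, 131]
[2, 8, 8, 2]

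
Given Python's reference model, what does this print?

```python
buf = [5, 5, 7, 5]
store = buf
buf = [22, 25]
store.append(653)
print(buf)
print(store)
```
[22, 25]
[5, 5, 7, 5, 653]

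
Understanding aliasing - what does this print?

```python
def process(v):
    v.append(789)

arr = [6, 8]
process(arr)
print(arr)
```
[6, 8, 789]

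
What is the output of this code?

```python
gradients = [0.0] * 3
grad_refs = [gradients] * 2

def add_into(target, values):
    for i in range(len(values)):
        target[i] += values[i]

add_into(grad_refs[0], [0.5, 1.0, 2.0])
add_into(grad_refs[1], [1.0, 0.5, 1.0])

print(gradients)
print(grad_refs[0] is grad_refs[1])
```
[1.5, 1.5, 3.0]
True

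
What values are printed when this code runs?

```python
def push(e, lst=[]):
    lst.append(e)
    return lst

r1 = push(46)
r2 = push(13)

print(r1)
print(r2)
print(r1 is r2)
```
[46, 13]
[46, 13]
True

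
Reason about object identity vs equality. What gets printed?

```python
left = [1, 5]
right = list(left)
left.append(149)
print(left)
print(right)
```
[1, 5, 149]
[1, 5]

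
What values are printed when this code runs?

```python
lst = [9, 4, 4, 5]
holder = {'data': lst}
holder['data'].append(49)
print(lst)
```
[9, 4, 4, 5, 49]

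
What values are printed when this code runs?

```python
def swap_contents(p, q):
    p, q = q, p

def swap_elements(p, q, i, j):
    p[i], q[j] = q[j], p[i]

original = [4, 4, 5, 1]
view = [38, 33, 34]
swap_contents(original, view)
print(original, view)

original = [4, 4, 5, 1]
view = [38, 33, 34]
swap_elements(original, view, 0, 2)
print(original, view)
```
[4, 4, 5, 1] [38, 33, 34]
[34, 4, 5, 1] [38, 33, 4]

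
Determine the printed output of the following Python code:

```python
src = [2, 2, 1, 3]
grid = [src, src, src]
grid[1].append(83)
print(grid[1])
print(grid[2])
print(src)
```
[2, 2, 1, 3, 83]
[2, 2, 1, 3, 83]
[2, 2, 1, 3, 83]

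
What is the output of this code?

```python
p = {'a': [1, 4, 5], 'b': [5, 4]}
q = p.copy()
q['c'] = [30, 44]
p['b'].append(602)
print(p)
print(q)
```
{'a': [1, 4, 5], 'b': [5, 4, 602]}
{'a': [1, 4, 5], 'b': [5, 4, 602], 'c': [30, 44]}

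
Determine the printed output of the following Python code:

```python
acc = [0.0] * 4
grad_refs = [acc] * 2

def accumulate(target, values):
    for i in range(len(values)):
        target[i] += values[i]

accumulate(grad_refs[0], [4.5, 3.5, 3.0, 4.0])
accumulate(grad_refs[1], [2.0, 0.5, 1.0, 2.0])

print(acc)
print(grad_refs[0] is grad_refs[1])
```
[6.5, 4.0, 4.0, 6.0]
True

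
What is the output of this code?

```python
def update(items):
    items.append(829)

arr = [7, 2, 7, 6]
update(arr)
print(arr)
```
[7, 2, 7, 6, 829]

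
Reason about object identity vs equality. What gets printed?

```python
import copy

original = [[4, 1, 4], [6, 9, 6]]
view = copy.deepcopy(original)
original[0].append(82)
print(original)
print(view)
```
[[4, 1, 4, 82], [6, 9, 6]]
[[4, 1, 4], [6, 9, 6]]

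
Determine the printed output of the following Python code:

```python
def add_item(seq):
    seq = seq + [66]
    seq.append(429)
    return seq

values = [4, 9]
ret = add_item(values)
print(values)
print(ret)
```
[4, 9]
[4, 9, 66, 429]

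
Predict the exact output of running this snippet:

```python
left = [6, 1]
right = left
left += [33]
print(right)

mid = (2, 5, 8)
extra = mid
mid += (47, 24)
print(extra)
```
[6, 1, 33]
(2, 5, 8)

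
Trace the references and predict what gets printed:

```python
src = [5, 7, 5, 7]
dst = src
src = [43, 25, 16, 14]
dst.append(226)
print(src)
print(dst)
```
[43, 25, 16, 14]
[5, 7, 5, 7, 226]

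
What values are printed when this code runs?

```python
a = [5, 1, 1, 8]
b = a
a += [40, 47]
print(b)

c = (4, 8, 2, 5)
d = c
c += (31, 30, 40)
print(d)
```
[5, 1, 1, 8, 40, 47]
(4, 8, 2, 5)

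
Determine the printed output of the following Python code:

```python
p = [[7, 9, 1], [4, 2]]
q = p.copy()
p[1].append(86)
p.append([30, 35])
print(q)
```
[[7, 9, 1], [4, 2, 86]]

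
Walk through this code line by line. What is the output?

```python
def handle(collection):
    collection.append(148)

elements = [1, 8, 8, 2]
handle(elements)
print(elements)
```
[1, 8, 8, 2, 148]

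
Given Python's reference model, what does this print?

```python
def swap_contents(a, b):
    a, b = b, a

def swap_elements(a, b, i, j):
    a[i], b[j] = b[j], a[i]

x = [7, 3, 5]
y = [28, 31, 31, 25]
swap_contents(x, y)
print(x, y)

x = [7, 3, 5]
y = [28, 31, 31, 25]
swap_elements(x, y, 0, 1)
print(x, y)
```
[7, 3, 5] [28, 31, 31, 25]
[31, 3, 5] [28, 7, 31, 25]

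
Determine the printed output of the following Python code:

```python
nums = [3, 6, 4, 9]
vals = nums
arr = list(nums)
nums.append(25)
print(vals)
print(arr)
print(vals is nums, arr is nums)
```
[3, 6, 4, 9, 25]
[3, 6, 4, 9]
True False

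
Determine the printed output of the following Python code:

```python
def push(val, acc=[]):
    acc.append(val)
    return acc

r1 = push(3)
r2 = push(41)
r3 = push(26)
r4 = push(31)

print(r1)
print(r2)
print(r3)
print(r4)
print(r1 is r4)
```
[3, 41, 26, 31]
[3, 41, 26, 31]
[3, 41, 26, 31]
[3, 41, 26, 31]
True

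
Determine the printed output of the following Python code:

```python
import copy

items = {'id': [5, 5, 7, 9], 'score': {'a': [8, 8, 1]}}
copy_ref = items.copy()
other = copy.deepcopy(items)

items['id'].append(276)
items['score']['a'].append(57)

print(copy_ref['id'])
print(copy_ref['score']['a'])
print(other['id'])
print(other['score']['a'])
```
[5, 5, 7, 9, 276]
[8, 8, 1, 57]
[5, 5, 7, 9]
[8, 8, 1]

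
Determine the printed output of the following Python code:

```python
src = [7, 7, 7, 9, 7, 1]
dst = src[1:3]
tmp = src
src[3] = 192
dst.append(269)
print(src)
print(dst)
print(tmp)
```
[7, 7, 7, 192, 7, 1]
[7, 7, 269]
[7, 7, 7, 192, 7, 1]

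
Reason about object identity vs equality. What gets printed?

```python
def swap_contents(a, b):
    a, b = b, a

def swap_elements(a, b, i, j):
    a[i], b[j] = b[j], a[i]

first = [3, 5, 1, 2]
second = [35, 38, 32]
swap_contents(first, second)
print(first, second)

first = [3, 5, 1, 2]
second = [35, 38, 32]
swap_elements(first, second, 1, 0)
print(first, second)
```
[3, 5, 1, 2] [35, 38, 32]
[3, 35, 1, 2] [5, 38, 32]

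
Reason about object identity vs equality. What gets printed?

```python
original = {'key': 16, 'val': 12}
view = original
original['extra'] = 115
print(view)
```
{'key': 16, 'val': 12, 'extra': 115}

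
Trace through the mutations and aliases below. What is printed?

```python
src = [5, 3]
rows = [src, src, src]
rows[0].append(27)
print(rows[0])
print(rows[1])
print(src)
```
[5, 3, 27]
[5, 3, 27]
[5, 3, 27]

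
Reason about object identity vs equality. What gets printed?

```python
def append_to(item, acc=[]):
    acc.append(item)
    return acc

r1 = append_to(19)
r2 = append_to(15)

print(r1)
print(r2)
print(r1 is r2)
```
[19, 15]
[19, 15]
True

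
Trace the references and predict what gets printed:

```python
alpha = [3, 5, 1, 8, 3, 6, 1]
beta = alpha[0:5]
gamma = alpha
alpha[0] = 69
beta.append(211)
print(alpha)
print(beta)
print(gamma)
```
[69, 5, 1, 8, 3, 6, 1]
[3, 5, 1, 8, 3, 211]
[69, 5, 1, 8, 3, 6, 1]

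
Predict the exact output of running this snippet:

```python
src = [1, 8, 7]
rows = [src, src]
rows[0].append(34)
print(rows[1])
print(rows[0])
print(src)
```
[1, 8, 7, 34]
[1, 8, 7, 34]
[1, 8, 7, 34]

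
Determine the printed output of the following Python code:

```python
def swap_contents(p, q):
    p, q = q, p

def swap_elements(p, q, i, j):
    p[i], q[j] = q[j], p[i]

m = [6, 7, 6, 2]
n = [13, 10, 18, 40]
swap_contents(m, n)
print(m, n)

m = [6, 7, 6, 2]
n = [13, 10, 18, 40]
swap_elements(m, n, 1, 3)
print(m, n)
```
[6, 7, 6, 2] [13, 10, 18, 40]
[6, 40, 6, 2] [13, 10, 18, 7]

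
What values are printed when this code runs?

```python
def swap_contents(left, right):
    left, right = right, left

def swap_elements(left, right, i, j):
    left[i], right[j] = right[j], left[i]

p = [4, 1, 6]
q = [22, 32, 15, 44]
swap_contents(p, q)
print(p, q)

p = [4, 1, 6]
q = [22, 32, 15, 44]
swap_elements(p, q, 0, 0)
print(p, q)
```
[4, 1, 6] [22, 32, 15, 44]
[22, 1, 6] [4, 32, 15, 44]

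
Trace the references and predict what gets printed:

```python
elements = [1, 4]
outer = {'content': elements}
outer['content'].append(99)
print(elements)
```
[1, 4, 99]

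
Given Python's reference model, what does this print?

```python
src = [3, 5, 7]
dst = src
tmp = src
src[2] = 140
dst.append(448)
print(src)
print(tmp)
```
[3, 5, 140, 448]
[3, 5, 140, 448]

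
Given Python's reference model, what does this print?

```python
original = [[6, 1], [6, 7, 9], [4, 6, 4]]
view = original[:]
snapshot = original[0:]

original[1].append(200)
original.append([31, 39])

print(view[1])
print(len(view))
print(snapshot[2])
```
[6, 7, 9, 200]
3
[4, 6, 4]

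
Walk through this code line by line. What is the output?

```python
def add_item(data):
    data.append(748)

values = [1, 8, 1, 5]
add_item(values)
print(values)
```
[1, 8, 1, 5, 748]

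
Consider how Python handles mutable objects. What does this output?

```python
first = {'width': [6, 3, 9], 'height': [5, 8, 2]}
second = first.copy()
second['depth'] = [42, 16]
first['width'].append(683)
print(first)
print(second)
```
{'width': [6, 3, 9, 683], 'height': [5, 8, 2]}
{'width': [6, 3, 9, 683], 'height': [5, 8, 2], 'depth': [42, 16]}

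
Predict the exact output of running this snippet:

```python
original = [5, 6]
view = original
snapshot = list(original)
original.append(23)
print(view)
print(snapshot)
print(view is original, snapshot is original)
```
[5, 6, 23]
[5, 6]
True False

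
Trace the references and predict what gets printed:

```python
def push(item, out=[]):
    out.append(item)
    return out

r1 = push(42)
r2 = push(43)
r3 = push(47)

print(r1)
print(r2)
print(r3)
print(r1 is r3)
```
[42, 43, 47]
[42, 43, 47]
[42, 43, 47]
True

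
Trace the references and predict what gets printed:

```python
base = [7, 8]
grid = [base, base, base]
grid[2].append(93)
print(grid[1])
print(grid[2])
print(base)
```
[7, 8, 93]
[7, 8, 93]
[7, 8, 93]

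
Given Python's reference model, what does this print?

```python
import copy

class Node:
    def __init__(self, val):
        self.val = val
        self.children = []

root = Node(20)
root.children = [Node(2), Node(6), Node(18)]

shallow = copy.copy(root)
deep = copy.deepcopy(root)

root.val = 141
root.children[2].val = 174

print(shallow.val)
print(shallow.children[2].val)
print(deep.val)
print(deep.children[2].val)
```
20
174
20
18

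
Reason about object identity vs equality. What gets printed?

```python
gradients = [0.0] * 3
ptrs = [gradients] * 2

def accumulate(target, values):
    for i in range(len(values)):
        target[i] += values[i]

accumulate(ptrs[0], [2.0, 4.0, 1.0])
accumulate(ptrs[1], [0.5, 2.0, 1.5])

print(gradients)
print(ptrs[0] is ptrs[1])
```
[2.5, 6.0, 2.5]
True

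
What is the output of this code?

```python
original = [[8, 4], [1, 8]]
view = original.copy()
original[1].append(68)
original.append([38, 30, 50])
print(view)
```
[[8, 4], [1, 8, 68]]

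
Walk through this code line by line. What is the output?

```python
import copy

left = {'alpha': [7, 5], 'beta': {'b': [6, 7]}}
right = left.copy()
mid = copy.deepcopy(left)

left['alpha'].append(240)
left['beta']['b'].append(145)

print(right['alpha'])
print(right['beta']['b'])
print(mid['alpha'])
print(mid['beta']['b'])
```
[7, 5, 240]
[6, 7, 145]
[7, 5]
[6, 7]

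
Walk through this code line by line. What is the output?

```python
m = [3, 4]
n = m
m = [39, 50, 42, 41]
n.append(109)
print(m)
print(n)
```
[39, 50, 42, 41]
[3, 4, 109]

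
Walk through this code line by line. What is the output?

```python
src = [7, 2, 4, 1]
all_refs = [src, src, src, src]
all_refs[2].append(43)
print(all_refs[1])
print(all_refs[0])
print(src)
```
[7, 2, 4, 1, 43]
[7, 2, 4, 1, 43]
[7, 2, 4, 1, 43]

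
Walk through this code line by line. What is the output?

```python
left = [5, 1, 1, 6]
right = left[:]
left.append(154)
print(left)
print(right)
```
[5, 1, 1, 6, 154]
[5, 1, 1, 6]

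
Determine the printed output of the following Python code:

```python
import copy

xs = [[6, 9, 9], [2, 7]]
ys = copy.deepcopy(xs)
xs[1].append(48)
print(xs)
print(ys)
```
[[6, 9, 9], [2, 7, 48]]
[[6, 9, 9], [2, 7]]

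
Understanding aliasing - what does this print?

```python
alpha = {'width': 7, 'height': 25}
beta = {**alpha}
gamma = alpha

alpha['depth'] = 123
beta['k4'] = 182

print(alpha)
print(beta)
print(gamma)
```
{'width': 7, 'height': 25, 'depth': 123}
{'width': 7, 'height': 25, 'k4': 182}
{'width': 7, 'height': 25, 'depth': 123}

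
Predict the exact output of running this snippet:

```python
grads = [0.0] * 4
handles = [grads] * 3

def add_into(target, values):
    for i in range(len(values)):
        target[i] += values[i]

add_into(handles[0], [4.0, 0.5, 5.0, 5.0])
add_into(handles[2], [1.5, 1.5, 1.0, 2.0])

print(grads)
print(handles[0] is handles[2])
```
[5.5, 2.0, 6.0, 7.0]
True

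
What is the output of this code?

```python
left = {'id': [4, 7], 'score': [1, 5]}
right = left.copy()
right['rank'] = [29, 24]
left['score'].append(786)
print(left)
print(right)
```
{'id': [4, 7], 'score': [1, 5, 786]}
{'id': [4, 7], 'score': [1, 5, 786], 'rank': [29, 24]}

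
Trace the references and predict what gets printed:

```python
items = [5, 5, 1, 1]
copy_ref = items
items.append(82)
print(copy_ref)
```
[5, 5, 1, 1, 82]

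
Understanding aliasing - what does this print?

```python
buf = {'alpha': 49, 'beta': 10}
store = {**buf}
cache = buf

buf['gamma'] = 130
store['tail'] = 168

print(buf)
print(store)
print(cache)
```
{'alpha': 49, 'beta': 10, 'gamma': 130}
{'alpha': 49, 'beta': 10, 'tail': 168}
{'alpha': 49, 'beta': 10, 'gamma': 130}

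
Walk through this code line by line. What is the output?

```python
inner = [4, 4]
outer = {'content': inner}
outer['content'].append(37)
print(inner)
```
[4, 4, 37]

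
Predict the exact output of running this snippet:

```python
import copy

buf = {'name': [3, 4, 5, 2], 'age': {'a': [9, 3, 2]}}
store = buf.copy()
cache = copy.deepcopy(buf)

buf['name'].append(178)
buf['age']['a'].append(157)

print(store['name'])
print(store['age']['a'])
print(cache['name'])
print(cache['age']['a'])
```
[3, 4, 5, 2, 178]
[9, 3, 2, 157]
[3, 4, 5, 2]
[9, 3, 2]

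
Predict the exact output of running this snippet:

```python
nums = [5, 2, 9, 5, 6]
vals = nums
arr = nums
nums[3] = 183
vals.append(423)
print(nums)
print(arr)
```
[5, 2, 9, 183, 6, 423]
[5, 2, 9, 183, 6, 423]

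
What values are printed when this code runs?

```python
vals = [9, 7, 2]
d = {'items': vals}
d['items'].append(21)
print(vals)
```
[9, 7, 2, 21]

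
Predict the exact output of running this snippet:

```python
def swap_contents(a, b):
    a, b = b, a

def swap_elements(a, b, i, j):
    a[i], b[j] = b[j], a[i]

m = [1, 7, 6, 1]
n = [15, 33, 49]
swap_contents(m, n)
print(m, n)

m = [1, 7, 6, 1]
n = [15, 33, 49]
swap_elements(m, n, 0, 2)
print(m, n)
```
[1, 7, 6, 1] [15, 33, 49]
[49, 7, 6, 1] [15, 33, 1]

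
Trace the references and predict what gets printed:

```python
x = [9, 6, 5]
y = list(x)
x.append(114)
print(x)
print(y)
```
[9, 6, 5, 114]
[9, 6, 5]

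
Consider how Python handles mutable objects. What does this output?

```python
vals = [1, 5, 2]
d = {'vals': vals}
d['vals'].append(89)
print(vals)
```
[1, 5, 2, 89]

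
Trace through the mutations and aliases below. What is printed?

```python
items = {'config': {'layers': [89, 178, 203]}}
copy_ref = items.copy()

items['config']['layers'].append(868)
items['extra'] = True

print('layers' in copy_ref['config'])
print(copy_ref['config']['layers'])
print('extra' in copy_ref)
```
True
[89, 178, 203, 868]
False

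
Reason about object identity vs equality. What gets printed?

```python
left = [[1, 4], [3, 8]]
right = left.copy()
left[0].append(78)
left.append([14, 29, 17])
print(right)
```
[[1, 4, 78], [3, 8]]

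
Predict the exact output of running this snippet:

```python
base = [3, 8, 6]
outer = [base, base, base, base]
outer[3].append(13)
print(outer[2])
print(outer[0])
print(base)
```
[3, 8, 6, 13]
[3, 8, 6, 13]
[3, 8, 6, 13]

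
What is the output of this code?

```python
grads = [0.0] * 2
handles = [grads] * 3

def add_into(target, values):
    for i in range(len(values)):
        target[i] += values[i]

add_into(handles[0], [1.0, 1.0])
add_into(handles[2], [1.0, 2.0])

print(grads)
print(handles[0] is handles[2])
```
[2.0, 3.0]
True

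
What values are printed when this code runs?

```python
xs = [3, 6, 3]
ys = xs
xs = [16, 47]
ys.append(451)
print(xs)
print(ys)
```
[16, 47]
[3, 6, 3, 451]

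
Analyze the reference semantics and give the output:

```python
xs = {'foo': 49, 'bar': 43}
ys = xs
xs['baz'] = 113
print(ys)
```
{'foo': 49, 'bar': 43, 'baz': 113}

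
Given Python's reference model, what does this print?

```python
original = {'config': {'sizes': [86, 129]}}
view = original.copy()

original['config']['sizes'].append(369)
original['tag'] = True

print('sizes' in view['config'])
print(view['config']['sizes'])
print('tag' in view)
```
True
[86, 129, 369]
False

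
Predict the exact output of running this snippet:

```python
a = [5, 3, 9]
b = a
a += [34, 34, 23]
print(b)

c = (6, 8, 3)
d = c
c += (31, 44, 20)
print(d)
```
[5, 3, 9, 34, 34, 23]
(6, 8, 3)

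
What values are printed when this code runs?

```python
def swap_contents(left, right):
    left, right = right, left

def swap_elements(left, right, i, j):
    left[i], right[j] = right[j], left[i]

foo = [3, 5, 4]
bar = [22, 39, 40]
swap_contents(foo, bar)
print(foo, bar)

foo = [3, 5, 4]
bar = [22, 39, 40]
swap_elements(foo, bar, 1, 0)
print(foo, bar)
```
[3, 5, 4] [22, 39, 40]
[3, 22, 4] [5, 39, 40]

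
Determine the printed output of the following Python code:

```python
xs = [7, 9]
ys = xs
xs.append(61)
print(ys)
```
[7, 9, 61]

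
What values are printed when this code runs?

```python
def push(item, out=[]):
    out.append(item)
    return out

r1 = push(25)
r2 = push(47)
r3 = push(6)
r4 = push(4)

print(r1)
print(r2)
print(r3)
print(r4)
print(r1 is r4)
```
[25, 47, 6, 4]
[25, 47, 6, 4]
[25, 47, 6, 4]
[25, 47, 6, 4]
True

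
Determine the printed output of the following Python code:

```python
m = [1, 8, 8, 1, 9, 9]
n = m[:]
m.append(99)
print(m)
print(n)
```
[1, 8, 8, 1, 9, 9, 99]
[1, 8, 8, 1, 9, 9]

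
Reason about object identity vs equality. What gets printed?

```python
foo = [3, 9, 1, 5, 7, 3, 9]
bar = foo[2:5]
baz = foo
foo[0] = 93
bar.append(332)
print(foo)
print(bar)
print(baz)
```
[93, 9, 1, 5, 7, 3, 9]
[1, 5, 7, 332]
[93, 9, 1, 5, 7, 3, 9]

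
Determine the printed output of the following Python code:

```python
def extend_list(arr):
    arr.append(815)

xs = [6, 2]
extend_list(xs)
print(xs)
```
[6, 2, 815]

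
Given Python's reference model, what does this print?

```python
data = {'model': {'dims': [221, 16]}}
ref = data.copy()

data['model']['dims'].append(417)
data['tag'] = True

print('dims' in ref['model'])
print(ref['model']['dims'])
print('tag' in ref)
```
True
[221, 16, 417]
False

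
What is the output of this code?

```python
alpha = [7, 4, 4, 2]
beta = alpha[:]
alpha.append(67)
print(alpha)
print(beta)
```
[7, 4, 4, 2, 67]
[7, 4, 4, 2]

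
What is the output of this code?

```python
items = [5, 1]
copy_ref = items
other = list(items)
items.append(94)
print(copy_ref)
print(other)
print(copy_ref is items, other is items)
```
[5, 1, 94]
[5, 1]
True False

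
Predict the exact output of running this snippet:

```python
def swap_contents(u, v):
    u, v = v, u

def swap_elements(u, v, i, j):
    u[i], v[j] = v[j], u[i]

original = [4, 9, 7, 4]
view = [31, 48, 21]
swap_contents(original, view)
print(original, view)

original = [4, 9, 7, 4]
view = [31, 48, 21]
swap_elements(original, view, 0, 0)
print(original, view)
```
[4, 9, 7, 4] [31, 48, 21]
[31, 9, 7, 4] [4, 48, 21]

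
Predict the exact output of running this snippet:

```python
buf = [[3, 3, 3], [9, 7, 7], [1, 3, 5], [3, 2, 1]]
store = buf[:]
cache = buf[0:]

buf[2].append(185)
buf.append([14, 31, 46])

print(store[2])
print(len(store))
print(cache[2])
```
[1, 3, 5, 185]
4
[1, 3, 5, 185]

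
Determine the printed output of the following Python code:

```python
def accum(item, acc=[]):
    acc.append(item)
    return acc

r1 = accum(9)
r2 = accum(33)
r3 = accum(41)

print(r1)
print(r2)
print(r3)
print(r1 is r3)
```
[9, 33, 41]
[9, 33, 41]
[9, 33, 41]
True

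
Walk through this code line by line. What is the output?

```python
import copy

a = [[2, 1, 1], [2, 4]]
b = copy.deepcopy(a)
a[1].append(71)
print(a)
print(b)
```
[[2, 1, 1], [2, 4, 71]]
[[2, 1, 1], [2, 4]]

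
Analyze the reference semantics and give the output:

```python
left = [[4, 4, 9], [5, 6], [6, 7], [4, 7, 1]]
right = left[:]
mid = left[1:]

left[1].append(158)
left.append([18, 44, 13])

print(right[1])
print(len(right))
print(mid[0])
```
[5, 6, 158]
4
[5, 6, 158]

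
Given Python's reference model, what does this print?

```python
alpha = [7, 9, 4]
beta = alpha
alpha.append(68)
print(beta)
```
[7, 9, 4, 68]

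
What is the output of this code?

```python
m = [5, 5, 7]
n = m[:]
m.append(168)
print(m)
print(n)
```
[5, 5, 7, 168]
[5, 5, 7]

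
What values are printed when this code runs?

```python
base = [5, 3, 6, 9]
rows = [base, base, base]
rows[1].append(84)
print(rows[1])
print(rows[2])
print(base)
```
[5, 3, 6, 9, 84]
[5, 3, 6, 9, 84]
[5, 3, 6, 9, 84]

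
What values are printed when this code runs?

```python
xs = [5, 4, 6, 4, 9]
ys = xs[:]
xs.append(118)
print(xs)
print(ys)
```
[5, 4, 6, 4, 9, 118]
[5, 4, 6, 4, 9]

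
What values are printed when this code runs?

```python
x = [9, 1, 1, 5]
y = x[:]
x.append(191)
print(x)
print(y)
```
[9, 1, 1, 5, 191]
[9, 1, 1, 5]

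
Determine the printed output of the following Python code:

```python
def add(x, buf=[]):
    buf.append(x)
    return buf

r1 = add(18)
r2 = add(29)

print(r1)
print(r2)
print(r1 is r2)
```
[18, 29]
[18, 29]
True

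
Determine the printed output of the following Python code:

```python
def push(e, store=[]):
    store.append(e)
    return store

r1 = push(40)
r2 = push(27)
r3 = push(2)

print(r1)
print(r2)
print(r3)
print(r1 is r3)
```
[40, 27, 2]
[40, 27, 2]
[40, 27, 2]
True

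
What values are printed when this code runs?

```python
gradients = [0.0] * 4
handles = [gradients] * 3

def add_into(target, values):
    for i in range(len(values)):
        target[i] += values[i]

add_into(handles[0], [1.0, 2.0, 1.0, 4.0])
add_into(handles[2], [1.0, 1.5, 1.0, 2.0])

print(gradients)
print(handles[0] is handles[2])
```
[2.0, 3.5, 2.0, 6.0]
True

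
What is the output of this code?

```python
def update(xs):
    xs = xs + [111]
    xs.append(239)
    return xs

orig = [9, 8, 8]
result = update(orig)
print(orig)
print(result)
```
[9, 8, 8]
[9, 8, 8, 111, 239]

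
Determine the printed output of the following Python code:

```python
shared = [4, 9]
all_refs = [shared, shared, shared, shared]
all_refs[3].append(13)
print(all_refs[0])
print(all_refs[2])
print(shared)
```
[4, 9, 13]
[4, 9, 13]
[4, 9, 13]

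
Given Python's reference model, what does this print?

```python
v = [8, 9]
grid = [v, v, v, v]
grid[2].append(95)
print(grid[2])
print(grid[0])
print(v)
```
[8, 9, 95]
[8, 9, 95]
[8, 9, 95]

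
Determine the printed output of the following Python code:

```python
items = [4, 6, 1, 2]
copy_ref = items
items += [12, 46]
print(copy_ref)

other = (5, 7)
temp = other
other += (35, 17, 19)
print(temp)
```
[4, 6, 1, 2, 12, 46]
(5, 7)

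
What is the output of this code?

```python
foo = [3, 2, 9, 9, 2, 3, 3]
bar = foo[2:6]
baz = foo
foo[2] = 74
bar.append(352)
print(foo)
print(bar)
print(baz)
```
[3, 2, 74, 9, 2, 3, 3]
[9, 9, 2, 3, 352]
[3, 2, 74, 9, 2, 3, 3]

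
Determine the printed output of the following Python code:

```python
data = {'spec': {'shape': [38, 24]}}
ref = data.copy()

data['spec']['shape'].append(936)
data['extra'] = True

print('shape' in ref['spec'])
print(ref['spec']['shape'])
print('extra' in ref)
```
True
[38, 24, 936]
False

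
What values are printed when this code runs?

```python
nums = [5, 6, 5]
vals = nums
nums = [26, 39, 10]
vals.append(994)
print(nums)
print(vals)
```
[26, 39, 10]
[5, 6, 5, 994]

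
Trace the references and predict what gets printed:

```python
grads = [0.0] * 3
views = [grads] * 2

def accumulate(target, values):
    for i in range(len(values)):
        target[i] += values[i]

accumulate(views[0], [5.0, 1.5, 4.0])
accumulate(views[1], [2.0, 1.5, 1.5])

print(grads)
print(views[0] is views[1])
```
[7.0, 3.0, 5.5]
True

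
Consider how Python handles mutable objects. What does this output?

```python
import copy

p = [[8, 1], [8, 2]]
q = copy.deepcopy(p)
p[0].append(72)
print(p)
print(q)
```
[[8, 1, 72], [8, 2]]
[[8, 1], [8, 2]]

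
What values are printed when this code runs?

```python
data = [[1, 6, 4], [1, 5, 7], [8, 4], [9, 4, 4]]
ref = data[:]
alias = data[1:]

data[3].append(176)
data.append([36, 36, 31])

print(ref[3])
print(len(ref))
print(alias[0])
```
[9, 4, 4, 176]
4
[1, 5, 7]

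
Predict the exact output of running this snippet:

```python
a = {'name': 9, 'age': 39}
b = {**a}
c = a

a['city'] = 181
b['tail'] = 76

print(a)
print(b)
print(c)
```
{'name': 9, 'age': 39, 'city': 181}
{'name': 9, 'age': 39, 'tail': 76}
{'name': 9, 'age': 39, 'city': 181}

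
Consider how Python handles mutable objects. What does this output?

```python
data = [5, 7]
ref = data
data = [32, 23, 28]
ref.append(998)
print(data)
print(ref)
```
[32, 23, 28]
[5, 7, 998]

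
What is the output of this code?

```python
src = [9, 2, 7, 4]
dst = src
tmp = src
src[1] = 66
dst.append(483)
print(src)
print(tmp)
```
[9, 66, 7, 4, 483]
[9, 66, 7, 4, 483]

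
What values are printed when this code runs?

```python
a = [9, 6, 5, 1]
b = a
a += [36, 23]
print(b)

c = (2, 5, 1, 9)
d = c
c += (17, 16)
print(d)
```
[9, 6, 5, 1, 36, 23]
(2, 5, 1, 9)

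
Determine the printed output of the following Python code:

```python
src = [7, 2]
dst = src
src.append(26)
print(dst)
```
[7, 2, 26]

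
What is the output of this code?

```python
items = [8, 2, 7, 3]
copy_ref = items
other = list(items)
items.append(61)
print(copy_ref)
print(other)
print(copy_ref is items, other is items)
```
[8, 2, 7, 3, 61]
[8, 2, 7, 3]
True False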